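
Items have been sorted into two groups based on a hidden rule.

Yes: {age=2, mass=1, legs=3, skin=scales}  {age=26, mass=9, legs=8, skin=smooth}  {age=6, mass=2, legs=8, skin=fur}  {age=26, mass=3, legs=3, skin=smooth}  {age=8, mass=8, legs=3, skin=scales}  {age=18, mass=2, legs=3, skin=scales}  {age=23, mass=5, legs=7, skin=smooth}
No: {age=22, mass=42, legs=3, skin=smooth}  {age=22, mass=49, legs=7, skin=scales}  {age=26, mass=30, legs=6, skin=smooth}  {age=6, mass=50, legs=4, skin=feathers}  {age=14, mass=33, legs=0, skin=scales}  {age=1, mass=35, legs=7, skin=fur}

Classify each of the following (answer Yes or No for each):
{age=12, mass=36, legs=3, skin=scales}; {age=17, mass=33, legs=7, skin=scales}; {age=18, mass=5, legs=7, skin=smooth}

The simplest hypothesis consistent with all the labels is: mass ≤ 9.
{age=12, mass=36, legs=3, skin=scales} → mass = 36 → No. {age=17, mass=33, legs=7, skin=scales} → mass = 33 → No. {age=18, mass=5, legs=7, skin=smooth} → mass = 5 → Yes.

No, No, Yes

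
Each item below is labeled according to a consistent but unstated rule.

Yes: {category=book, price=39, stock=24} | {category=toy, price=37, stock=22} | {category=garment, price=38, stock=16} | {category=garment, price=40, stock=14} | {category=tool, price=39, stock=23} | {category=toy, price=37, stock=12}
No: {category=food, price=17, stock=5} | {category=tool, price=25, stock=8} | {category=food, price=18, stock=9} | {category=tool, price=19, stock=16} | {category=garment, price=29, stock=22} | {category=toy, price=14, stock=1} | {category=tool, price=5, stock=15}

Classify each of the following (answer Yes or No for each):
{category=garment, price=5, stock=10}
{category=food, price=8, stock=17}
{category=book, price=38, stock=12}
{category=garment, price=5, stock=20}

No, No, Yes, No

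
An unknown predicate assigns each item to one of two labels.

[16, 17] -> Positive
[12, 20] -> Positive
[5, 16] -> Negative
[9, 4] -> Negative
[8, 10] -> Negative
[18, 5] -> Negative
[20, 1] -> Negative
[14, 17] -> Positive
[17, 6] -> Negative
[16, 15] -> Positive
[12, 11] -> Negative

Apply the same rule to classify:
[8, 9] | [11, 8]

Negative, Negative

'Positive' ⟺ sum ≥ 31.
[8, 9] — 8+9 = 17, hence Negative. [11, 8] — 11+8 = 19, hence Negative.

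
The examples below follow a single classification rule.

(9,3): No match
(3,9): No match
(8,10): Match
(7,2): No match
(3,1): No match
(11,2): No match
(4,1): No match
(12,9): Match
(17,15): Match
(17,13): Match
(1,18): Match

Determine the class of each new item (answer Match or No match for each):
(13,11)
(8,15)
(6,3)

Match, Match, No match

All 'Match' examples share one property — sum ≥ 18 — and every 'No match' example lacks it.
(13,11): Match (13+11 = 24). (8,15): Match (8+15 = 23). (6,3): No match (6+3 = 9).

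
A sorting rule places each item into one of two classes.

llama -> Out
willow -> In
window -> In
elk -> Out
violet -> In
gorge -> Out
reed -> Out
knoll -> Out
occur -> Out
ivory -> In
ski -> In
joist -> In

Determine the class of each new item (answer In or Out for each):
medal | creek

Out, Out

The rule appears to be: contains 'i'.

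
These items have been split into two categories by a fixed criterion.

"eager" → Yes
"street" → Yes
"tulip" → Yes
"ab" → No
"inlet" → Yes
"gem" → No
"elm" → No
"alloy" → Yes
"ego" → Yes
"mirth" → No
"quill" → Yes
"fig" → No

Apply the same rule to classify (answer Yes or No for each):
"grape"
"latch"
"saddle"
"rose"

All 'Yes' examples share one property — has ≥ 2 vowels — and every 'No' example lacks it.
"grape" — 2 vowels, hence Yes.
"latch" — 1 vowel, hence No.
"saddle" — 2 vowels, hence Yes.
"rose" — 2 vowels, hence Yes.

Yes, No, Yes, Yes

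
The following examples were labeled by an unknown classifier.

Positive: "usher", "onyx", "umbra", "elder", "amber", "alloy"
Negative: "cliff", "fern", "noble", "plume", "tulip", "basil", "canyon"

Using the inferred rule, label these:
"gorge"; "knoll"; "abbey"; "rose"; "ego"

Negative, Negative, Positive, Negative, Positive

The rule appears to be: starts with a vowel.
Negative: "gorge", since starts with 'g'. Negative: "knoll", since starts with 'k'. Positive: "abbey", since starts with 'a'. Negative: "rose", since starts with 'r'. Positive: "ego", since starts with 'e'.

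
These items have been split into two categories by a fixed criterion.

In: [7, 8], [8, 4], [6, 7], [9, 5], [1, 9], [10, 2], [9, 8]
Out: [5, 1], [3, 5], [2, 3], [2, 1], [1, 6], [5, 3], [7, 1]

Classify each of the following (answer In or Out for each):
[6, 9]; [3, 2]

In, Out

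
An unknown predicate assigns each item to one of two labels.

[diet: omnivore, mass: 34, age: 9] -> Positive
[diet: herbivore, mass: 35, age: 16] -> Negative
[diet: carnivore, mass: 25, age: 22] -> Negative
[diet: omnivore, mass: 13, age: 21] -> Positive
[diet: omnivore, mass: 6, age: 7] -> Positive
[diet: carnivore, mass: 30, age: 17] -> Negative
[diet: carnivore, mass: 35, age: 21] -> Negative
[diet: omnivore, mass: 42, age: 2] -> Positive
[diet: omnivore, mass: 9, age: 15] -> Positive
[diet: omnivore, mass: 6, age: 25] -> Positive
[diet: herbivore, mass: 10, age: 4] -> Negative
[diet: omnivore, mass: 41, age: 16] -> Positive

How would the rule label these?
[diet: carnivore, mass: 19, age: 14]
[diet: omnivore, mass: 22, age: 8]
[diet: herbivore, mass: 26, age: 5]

Comparing the two groups points to one rule — diet is omnivore.
Negative: [diet: carnivore, mass: 19, age: 14], since diet is carnivore.
Positive: [diet: omnivore, mass: 22, age: 8], since diet is omnivore.
Negative: [diet: herbivore, mass: 26, age: 5], since diet is herbivore.

Negative, Positive, Negative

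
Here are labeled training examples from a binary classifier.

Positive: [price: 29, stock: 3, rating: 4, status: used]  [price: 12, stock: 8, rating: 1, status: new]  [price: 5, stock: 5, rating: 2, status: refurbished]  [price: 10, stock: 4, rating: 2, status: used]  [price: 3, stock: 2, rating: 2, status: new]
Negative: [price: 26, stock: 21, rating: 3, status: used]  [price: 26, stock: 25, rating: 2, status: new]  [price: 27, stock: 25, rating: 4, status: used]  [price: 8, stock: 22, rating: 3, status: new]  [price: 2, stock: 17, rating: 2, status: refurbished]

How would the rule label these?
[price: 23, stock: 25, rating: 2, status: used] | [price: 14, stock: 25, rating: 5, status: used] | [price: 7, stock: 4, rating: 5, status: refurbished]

The classifier is using: stock ≤ 8.
[price: 23, stock: 25, rating: 2, status: used]: Negative (stock = 25).
[price: 14, stock: 25, rating: 5, status: used]: Negative (stock = 25).
[price: 7, stock: 4, rating: 5, status: refurbished]: Positive (stock = 4).

Negative, Negative, Positive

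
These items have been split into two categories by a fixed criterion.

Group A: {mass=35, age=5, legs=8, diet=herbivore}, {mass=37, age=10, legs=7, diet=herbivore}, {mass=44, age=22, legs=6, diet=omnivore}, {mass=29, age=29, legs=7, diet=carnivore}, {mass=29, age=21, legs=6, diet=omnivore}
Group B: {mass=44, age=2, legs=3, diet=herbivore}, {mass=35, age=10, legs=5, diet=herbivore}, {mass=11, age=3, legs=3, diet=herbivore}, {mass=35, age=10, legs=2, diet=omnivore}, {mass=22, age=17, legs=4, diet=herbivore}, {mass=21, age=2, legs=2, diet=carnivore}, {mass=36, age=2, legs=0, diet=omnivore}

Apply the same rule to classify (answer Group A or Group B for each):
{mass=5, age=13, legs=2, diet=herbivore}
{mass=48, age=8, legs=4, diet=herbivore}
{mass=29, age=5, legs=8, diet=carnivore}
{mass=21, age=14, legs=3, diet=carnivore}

Group B, Group B, Group A, Group B

One predicate separates the groups cleanly: legs ≥ 6.
{mass=5, age=13, legs=2, diet=herbivore}: legs = 2 — doesn't match, so Group B.
{mass=48, age=8, legs=4, diet=herbivore}: legs = 4 — doesn't match, so Group B.
{mass=29, age=5, legs=8, diet=carnivore}: legs = 8 — matches, so Group A.
{mass=21, age=14, legs=3, diet=carnivore}: legs = 3 — doesn't match, so Group B.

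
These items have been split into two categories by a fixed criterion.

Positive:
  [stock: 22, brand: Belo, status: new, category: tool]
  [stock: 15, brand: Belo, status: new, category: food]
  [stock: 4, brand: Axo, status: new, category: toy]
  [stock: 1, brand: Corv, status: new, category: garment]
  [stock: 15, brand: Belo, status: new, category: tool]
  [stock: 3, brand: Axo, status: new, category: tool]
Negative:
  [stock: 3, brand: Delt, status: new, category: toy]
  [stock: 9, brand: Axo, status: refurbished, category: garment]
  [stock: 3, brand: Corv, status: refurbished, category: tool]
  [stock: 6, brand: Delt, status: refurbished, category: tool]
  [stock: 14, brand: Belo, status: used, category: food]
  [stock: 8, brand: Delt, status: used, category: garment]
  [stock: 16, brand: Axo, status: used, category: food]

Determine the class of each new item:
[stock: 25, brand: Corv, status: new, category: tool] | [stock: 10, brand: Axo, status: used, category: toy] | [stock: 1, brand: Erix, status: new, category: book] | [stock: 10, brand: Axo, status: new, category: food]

Positive, Negative, Positive, Positive

The pattern is that an item is 'Positive' exactly when: brand is not Delt AND status is new.
[stock: 25, brand: Corv, status: new, category: tool]: Positive (brand is Corv, status is new).
[stock: 10, brand: Axo, status: used, category: toy]: Negative (brand is Axo, status is used).
[stock: 1, brand: Erix, status: new, category: book]: Positive (brand is Erix, status is new).
[stock: 10, brand: Axo, status: new, category: food]: Positive (brand is Axo, status is new).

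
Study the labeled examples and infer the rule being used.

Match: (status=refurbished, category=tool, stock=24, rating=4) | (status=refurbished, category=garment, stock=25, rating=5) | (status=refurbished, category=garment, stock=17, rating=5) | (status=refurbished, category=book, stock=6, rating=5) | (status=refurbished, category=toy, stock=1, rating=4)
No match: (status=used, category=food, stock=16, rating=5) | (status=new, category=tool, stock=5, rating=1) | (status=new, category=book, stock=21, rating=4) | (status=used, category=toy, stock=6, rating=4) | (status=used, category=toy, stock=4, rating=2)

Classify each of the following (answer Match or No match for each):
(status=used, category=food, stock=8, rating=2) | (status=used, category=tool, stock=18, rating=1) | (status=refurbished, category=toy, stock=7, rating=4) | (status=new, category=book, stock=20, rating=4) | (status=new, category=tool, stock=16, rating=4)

The distinguishing property — status is refurbished — holds for all the 'Match' cases and none of the 'No match' cases.

No match, No match, Match, No match, No match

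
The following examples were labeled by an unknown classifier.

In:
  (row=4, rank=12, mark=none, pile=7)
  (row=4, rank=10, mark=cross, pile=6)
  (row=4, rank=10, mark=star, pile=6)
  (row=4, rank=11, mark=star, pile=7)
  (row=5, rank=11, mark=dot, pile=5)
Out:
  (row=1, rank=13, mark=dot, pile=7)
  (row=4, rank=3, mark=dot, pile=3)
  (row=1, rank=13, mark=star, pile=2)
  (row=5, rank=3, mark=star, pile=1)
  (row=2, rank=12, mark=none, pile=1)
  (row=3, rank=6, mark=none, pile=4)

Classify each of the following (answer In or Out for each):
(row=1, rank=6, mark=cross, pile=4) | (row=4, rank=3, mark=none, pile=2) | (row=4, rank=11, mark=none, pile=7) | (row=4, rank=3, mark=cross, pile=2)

Out, Out, In, Out

Every 'In' example satisfies: row ≥ 2 AND pile ≥ 5. None of the 'Out' examples do.
(row=1, rank=6, mark=cross, pile=4): row = 1, pile = 4 — fails this test, so Out.
(row=4, rank=3, mark=none, pile=2): row = 4, pile = 2 — fails this test, so Out.
(row=4, rank=11, mark=none, pile=7): row = 4, pile = 7 — has this property, so In.
(row=4, rank=3, mark=cross, pile=2): row = 4, pile = 2 — fails this test, so Out.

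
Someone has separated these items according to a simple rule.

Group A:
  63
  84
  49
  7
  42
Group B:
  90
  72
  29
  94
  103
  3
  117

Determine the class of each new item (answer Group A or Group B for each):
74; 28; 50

Group B, Group A, Group B

The classifier is using: multiple of 7.
74 → 74 = 7·10 + 4 → Group B. 28 → 28 = 7·4 → Group A. 50 → 50 = 7·7 + 1 → Group B.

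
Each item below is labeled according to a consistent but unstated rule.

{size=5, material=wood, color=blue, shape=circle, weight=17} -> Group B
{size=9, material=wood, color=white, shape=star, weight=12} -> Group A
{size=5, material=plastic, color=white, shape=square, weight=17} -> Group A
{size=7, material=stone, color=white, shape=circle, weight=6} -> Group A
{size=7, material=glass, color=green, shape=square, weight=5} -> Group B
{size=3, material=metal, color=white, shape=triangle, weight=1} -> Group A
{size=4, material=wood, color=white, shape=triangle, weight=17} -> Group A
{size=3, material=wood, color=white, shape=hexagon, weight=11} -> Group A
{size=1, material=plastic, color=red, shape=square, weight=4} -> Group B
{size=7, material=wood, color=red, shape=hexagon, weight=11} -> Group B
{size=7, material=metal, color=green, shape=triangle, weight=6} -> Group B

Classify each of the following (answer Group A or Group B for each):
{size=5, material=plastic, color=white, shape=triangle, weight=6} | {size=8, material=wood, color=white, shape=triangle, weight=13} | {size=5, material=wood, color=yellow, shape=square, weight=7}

Group A, Group A, Group B

Comparing the two groups points to one rule — color is white.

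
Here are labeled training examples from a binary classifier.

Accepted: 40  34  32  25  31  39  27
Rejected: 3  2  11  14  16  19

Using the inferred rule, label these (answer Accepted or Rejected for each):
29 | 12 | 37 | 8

Accepted, Rejected, Accepted, Rejected

All 'Accepted' examples share one property — at least 25 — and every 'Rejected' example lacks it.
29 — 29 ≥ 25, hence Accepted.
12 — 12 < 25, hence Rejected.
37 — 37 ≥ 25, hence Accepted.
8 — 8 < 25, hence Rejected.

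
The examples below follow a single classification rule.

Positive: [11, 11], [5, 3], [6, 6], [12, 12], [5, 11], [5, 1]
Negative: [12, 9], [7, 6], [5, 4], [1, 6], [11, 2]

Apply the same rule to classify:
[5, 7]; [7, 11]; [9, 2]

Positive, Positive, Negative

Comparing the two groups points to one rule — sum is even.
[5, 7]: 5+7 = 12 — qualifies, so Positive.
[7, 11]: 7+11 = 18 — qualifies, so Positive.
[9, 2]: 9+2 = 11 — does not satisfy this, so Negative.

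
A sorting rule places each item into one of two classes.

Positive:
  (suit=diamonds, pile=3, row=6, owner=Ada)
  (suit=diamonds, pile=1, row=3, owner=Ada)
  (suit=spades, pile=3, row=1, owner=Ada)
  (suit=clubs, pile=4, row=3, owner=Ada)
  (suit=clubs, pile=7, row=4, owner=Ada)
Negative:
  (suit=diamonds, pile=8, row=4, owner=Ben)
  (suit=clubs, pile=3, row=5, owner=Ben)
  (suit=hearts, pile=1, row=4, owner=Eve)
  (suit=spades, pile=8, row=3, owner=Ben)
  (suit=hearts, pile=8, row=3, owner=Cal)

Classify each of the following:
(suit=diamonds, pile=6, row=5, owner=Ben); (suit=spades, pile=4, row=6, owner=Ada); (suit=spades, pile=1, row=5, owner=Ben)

Negative, Positive, Negative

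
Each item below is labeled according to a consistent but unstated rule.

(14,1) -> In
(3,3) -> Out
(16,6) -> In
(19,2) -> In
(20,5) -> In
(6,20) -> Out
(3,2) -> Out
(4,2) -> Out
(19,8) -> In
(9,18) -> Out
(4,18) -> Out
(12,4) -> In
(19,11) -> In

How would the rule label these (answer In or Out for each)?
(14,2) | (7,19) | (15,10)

In, Out, In

All 'In' examples share one property — first ≥ 11 — and every 'Out' example lacks it.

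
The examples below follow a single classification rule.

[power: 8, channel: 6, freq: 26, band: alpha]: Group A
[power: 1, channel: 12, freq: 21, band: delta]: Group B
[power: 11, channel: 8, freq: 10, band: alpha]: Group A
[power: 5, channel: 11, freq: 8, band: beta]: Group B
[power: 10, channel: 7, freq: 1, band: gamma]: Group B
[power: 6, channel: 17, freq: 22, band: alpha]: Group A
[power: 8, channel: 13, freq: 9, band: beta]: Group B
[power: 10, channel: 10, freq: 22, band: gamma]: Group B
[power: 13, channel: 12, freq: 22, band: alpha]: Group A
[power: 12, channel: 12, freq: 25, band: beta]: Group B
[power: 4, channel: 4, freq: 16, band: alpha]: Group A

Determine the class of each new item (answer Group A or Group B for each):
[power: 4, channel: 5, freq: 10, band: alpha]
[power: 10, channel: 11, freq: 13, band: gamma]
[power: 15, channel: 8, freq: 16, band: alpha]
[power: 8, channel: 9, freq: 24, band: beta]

A rule that fits every label: band is alpha — true of each 'Group A' example, false of each 'Group B' one.
Group A: [power: 4, channel: 5, freq: 10, band: alpha], since band is alpha. Group B: [power: 10, channel: 11, freq: 13, band: gamma], since band is gamma. Group A: [power: 15, channel: 8, freq: 16, band: alpha], since band is alpha. Group B: [power: 8, channel: 9, freq: 24, band: beta], since band is beta.

Group A, Group B, Group A, Group B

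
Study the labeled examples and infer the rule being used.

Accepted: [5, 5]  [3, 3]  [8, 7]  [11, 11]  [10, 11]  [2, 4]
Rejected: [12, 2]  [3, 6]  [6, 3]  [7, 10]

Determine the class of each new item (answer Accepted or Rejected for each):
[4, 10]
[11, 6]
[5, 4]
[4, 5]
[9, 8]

Rejected, Rejected, Accepted, Accepted, Accepted

Rule: |first − second| ≤ 2. This holds for each 'Accepted' example and fails for each 'Rejected' one.
[4, 10]: |4−10| = 6, doesn't match → Rejected. [11, 6]: |11−6| = 5, doesn't match → Rejected. [5, 4]: |5−4| = 1, checks out → Accepted. [4, 5]: |4−5| = 1, checks out → Accepted. [9, 8]: |9−8| = 1, checks out → Accepted.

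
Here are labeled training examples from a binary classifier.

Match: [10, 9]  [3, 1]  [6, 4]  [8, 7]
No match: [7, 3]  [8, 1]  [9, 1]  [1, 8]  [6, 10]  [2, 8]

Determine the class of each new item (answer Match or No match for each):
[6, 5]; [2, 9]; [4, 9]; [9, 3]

A rule that fits every label: |first − second| ≤ 2 — true of each 'Match' example, false of each 'No match' one.

Match, No match, No match, No match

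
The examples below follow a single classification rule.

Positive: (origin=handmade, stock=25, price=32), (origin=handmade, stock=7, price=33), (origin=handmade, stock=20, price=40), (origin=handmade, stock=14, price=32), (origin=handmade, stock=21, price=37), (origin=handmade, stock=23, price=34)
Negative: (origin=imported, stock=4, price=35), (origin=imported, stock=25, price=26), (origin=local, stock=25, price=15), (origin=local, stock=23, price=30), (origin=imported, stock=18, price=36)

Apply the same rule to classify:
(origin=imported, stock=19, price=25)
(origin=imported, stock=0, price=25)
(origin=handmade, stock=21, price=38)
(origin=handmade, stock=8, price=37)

Negative, Negative, Positive, Positive

Every 'Positive' example satisfies: origin is handmade. None of the 'Negative' examples do.
Negative: (origin=imported, stock=19, price=25), since origin is imported.
Negative: (origin=imported, stock=0, price=25), since origin is imported.
Positive: (origin=handmade, stock=21, price=38), since origin is handmade.
Positive: (origin=handmade, stock=8, price=37), since origin is handmade.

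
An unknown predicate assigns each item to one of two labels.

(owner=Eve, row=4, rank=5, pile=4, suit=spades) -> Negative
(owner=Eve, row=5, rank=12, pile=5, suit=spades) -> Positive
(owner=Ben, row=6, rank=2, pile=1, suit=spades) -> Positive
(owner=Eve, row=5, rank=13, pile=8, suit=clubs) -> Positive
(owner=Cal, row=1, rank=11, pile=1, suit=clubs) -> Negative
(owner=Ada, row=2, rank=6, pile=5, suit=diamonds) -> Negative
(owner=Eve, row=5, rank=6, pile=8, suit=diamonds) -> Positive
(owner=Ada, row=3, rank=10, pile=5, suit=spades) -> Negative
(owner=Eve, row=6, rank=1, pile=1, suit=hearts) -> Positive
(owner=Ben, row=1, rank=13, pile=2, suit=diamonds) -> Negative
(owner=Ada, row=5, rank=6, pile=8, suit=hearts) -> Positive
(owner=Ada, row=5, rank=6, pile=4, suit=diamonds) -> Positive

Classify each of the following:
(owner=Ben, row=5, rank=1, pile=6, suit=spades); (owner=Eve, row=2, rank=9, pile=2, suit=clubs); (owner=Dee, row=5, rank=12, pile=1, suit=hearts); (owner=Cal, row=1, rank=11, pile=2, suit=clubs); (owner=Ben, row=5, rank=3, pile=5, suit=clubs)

Positive, Negative, Positive, Negative, Positive

One predicate separates the groups cleanly: row ≥ 5.
(owner=Ben, row=5, rank=1, pile=6, suit=spades): row = 5, has this property → Positive. (owner=Eve, row=2, rank=9, pile=2, suit=clubs): row = 2, does not pass → Negative. (owner=Dee, row=5, rank=12, pile=1, suit=hearts): row = 5, has this property → Positive. (owner=Cal, row=1, rank=11, pile=2, suit=clubs): row = 1, does not pass → Negative. (owner=Ben, row=5, rank=3, pile=5, suit=clubs): row = 5, has this property → Positive.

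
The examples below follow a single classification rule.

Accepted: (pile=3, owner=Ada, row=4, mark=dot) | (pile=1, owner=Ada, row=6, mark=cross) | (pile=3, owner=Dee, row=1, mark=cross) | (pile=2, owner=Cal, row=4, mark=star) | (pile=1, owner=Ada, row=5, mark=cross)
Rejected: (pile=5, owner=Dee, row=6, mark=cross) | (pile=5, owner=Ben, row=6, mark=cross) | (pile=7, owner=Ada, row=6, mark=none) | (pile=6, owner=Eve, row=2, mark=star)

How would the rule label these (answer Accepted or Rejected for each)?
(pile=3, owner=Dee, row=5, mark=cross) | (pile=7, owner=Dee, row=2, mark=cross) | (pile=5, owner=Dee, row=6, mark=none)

Accepted, Rejected, Rejected

The common property of the 'Accepted' items is: pile ≤ 3. No 'Rejected' item has it.
Accepted: (pile=3, owner=Dee, row=5, mark=cross), since pile = 3.
Rejected: (pile=7, owner=Dee, row=2, mark=cross), since pile = 7.
Rejected: (pile=5, owner=Dee, row=6, mark=none), since pile = 5.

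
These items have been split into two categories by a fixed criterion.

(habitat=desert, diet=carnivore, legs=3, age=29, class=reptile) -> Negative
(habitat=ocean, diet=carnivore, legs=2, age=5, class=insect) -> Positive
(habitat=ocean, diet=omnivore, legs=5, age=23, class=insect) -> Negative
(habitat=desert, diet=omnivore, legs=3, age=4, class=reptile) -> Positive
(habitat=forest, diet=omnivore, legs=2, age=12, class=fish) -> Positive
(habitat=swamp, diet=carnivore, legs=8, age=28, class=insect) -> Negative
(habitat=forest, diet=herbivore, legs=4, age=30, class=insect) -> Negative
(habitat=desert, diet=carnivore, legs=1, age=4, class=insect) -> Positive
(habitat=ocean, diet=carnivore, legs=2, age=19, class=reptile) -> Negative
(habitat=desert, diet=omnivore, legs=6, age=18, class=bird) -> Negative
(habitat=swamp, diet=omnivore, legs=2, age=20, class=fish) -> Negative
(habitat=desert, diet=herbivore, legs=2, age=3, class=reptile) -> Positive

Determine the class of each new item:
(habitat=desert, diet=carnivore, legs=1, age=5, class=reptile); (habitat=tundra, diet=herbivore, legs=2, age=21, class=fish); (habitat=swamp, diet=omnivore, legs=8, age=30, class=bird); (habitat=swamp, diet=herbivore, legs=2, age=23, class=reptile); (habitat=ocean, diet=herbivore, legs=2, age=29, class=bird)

Positive, Negative, Negative, Negative, Negative

The common property of the 'Positive' items is: age ≤ 12. No 'Negative' item has it.
Positive: (habitat=desert, diet=carnivore, legs=1, age=5, class=reptile), since age = 5. Negative: (habitat=tundra, diet=herbivore, legs=2, age=21, class=fish), since age = 21. Negative: (habitat=swamp, diet=omnivore, legs=8, age=30, class=bird), since age = 30. Negative: (habitat=swamp, diet=herbivore, legs=2, age=23, class=reptile), since age = 23. Negative: (habitat=ocean, diet=herbivore, legs=2, age=29, class=bird), since age = 29.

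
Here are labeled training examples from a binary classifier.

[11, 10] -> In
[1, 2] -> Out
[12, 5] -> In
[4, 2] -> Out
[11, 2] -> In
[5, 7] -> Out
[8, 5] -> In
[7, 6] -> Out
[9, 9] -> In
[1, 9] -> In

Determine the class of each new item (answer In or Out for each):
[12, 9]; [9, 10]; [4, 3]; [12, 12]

In, In, Out, In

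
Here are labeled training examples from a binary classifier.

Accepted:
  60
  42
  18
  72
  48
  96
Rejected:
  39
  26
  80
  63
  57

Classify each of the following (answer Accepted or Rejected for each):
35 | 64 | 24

Rejected, Rejected, Accepted

Every 'Accepted' example satisfies: multiple of 6. None of the 'Rejected' examples do.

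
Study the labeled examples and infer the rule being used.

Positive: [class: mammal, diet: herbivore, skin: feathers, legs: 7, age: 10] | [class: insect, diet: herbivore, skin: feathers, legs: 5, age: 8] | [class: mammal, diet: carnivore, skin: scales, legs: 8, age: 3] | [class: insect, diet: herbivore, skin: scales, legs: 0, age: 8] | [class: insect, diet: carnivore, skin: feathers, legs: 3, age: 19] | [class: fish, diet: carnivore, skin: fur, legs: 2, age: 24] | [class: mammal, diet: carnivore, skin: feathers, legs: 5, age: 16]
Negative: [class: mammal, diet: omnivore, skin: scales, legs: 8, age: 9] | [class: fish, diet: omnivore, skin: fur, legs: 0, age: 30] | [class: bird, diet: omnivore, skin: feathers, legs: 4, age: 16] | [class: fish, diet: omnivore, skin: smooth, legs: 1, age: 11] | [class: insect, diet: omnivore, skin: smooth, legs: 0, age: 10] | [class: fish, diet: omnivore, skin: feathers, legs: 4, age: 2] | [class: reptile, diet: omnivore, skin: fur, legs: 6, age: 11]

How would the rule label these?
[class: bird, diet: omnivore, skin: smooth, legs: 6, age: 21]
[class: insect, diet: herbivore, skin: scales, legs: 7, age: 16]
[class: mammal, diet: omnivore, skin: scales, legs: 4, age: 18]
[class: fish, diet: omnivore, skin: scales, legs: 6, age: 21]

The rule appears to be: diet is not omnivore.
[class: bird, diet: omnivore, skin: smooth, legs: 6, age: 21] — diet is omnivore, hence Negative.
[class: insect, diet: herbivore, skin: scales, legs: 7, age: 16] — diet is herbivore, hence Positive.
[class: mammal, diet: omnivore, skin: scales, legs: 4, age: 18] — diet is omnivore, hence Negative.
[class: fish, diet: omnivore, skin: scales, legs: 6, age: 21] — diet is omnivore, hence Negative.

Negative, Positive, Negative, Negative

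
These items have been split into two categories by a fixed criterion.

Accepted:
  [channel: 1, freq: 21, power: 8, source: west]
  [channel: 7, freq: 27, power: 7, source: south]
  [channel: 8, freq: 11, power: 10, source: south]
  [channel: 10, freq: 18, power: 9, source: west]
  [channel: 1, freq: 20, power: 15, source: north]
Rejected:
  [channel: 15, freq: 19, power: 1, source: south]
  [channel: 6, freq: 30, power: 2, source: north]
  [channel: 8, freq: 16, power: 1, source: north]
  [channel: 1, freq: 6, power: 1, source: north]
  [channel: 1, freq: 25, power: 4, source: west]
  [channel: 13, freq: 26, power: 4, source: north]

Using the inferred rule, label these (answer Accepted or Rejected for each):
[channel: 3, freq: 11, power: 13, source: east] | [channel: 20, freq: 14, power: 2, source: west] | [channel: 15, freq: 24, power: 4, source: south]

The common property of the 'Accepted' items is: power ≥ 7. No 'Rejected' item has it.
[channel: 3, freq: 11, power: 13, source: east]: power = 13, qualifies → Accepted. [channel: 20, freq: 14, power: 2, source: west]: power = 2, doesn't match → Rejected. [channel: 15, freq: 24, power: 4, source: south]: power = 4, doesn't match → Rejected.

Accepted, Rejected, Rejected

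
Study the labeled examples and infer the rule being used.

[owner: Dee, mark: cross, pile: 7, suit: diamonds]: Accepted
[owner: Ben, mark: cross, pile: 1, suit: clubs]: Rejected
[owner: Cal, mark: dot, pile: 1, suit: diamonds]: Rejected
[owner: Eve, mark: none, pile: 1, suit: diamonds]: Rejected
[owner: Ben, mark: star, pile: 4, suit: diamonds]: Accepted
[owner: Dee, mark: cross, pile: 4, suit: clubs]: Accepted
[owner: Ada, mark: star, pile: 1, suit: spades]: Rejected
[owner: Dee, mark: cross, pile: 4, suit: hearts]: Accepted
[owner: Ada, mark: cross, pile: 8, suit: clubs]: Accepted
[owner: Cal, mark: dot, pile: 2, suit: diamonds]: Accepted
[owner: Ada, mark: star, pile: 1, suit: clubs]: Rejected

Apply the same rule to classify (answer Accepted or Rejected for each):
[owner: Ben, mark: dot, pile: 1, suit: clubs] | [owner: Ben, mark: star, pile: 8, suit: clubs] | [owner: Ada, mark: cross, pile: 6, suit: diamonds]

The rule appears to be: pile ≥ 2.
[owner: Ben, mark: dot, pile: 1, suit: clubs] — pile = 1, hence Rejected. [owner: Ben, mark: star, pile: 8, suit: clubs] — pile = 8, hence Accepted. [owner: Ada, mark: cross, pile: 6, suit: diamonds] — pile = 6, hence Accepted.

Rejected, Accepted, Accepted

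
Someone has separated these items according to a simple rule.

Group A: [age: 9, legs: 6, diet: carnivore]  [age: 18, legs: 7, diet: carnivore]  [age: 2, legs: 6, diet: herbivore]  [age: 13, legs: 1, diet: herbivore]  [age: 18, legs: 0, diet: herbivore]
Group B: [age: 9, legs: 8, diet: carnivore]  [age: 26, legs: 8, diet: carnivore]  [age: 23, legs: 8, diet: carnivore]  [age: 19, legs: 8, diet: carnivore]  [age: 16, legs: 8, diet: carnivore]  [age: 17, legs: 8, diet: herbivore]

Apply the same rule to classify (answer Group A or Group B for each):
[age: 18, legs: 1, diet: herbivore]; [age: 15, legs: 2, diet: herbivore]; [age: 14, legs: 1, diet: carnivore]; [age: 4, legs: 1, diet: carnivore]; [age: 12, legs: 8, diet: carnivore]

Group A, Group A, Group A, Group A, Group B

The simplest hypothesis consistent with all the labels is: legs ≤ 7.
[age: 18, legs: 1, diet: herbivore] — legs = 1, hence Group A.
[age: 15, legs: 2, diet: herbivore] — legs = 2, hence Group A.
[age: 14, legs: 1, diet: carnivore] — legs = 1, hence Group A.
[age: 4, legs: 1, diet: carnivore] — legs = 1, hence Group A.
[age: 12, legs: 8, diet: carnivore] — legs = 8, hence Group B.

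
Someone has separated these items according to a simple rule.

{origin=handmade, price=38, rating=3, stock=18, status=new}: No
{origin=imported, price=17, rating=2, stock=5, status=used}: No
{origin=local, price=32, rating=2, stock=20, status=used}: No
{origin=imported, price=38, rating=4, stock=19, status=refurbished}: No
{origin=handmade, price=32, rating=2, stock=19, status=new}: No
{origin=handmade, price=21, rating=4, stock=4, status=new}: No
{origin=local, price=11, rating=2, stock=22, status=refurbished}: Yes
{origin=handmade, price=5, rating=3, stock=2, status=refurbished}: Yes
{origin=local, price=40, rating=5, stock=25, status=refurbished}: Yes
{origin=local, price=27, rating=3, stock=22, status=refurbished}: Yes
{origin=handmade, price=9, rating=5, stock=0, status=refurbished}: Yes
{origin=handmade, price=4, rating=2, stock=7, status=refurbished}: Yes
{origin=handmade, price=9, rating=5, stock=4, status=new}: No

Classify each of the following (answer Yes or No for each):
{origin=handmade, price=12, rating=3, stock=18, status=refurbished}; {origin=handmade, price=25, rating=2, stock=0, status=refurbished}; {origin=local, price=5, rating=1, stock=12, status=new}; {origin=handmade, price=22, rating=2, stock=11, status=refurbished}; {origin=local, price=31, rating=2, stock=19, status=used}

All 'Yes' examples share one property — status is refurbished AND price ≠ 38 — and every 'No' example lacks it.
{origin=handmade, price=12, rating=3, stock=18, status=refurbished} → status is refurbished, price = 12 → Yes.
{origin=handmade, price=25, rating=2, stock=0, status=refurbished} → status is refurbished, price = 25 → Yes.
{origin=local, price=5, rating=1, stock=12, status=new} → status is new, price = 5 → No.
{origin=handmade, price=22, rating=2, stock=11, status=refurbished} → status is refurbished, price = 22 → Yes.
{origin=local, price=31, rating=2, stock=19, status=used} → status is used, price = 31 → No.

Yes, Yes, No, Yes, No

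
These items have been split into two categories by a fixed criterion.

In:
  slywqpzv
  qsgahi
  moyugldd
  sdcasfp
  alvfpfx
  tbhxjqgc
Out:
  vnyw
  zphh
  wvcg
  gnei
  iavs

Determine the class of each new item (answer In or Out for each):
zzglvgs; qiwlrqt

Rule: length ≥ 6. This holds for each 'In' example and fails for each 'Out' one.
zzglvgs: In (length 7). qiwlrqt: In (length 7).

In, In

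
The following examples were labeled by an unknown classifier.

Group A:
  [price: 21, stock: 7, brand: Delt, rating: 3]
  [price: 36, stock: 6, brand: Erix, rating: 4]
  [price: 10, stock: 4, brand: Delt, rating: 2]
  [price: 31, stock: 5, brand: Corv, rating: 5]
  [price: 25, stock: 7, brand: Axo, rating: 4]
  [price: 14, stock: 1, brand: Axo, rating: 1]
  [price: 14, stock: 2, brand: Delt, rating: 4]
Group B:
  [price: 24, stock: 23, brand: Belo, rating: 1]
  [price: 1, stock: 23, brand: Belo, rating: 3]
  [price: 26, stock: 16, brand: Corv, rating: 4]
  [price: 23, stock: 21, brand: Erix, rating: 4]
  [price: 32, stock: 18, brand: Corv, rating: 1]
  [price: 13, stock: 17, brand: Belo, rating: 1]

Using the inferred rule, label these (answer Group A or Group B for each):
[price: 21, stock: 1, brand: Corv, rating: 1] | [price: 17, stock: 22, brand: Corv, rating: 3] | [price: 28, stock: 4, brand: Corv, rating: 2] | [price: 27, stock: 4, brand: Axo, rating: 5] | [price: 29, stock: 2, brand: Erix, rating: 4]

The distinguishing property — stock ≤ 7 — holds for all the 'Group A' cases and none of the 'Group B' cases.
[price: 21, stock: 1, brand: Corv, rating: 1]: stock = 1 — passes, so Group A. [price: 17, stock: 22, brand: Corv, rating: 3]: stock = 22 — fails this test, so Group B. [price: 28, stock: 4, brand: Corv, rating: 2]: stock = 4 — passes, so Group A. [price: 27, stock: 4, brand: Axo, rating: 5]: stock = 4 — passes, so Group A. [price: 29, stock: 2, brand: Erix, rating: 4]: stock = 2 — passes, so Group A.

Group A, Group B, Group A, Group A, Group A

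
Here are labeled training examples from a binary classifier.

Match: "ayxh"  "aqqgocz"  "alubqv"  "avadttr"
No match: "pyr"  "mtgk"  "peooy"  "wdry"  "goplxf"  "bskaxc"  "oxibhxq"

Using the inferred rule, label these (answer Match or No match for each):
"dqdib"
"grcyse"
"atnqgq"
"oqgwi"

Checking candidate rules against both groups, what survives is: starts with 'a'.
"dqdib": No match (starts with 'd').
"grcyse": No match (starts with 'g').
"atnqgq": Match (starts with 'a').
"oqgwi": No match (starts with 'o').

No match, No match, Match, No match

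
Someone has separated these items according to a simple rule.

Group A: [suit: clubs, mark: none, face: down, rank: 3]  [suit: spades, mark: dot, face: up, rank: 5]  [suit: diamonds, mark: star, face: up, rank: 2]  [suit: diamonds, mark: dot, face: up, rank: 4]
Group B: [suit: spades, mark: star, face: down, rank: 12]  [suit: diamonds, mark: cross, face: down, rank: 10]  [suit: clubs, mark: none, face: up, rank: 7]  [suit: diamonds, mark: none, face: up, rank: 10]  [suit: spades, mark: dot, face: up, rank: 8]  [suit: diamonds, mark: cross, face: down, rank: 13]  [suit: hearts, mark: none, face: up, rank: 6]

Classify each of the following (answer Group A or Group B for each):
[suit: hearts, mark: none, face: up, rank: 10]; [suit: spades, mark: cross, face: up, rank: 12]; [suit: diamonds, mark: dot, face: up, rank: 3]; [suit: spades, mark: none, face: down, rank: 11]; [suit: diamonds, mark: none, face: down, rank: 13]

Group B, Group B, Group A, Group B, Group B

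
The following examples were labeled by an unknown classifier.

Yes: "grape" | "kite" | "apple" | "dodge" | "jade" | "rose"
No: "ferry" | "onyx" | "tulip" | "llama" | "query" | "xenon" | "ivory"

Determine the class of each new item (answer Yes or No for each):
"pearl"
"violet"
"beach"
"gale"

The pattern is that an item is 'Yes' exactly when: ends with 'e'.

No, No, No, Yes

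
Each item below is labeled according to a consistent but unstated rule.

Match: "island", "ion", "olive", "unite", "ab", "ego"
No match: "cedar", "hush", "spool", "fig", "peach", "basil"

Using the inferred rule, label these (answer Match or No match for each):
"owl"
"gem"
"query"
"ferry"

The simplest hypothesis consistent with all the labels is: starts with a vowel.

Match, No match, No match, No match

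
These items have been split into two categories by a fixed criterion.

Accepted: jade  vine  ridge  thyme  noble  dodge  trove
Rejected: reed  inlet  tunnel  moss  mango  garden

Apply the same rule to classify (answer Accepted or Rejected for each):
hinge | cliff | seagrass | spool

'Accepted' ⟺ ends with 'e'.

Accepted, Rejected, Rejected, Rejected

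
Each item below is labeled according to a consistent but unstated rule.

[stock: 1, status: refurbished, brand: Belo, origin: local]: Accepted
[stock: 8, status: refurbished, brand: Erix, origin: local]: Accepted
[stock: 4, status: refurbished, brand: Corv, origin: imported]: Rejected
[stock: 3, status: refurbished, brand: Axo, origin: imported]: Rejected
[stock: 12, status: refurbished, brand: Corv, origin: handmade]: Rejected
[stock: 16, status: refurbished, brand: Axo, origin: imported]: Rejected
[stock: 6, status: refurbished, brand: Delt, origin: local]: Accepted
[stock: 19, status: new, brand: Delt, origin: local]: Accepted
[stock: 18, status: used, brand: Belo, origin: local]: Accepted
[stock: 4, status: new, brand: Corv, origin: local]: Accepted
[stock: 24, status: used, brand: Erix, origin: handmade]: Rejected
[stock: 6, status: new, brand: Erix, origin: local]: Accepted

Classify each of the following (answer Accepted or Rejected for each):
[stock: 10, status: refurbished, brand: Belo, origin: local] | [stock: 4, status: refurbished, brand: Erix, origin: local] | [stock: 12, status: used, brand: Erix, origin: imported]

Accepted, Accepted, Rejected

The distinguishing property — origin is local — holds for all the 'Accepted' cases and none of the 'Rejected' cases.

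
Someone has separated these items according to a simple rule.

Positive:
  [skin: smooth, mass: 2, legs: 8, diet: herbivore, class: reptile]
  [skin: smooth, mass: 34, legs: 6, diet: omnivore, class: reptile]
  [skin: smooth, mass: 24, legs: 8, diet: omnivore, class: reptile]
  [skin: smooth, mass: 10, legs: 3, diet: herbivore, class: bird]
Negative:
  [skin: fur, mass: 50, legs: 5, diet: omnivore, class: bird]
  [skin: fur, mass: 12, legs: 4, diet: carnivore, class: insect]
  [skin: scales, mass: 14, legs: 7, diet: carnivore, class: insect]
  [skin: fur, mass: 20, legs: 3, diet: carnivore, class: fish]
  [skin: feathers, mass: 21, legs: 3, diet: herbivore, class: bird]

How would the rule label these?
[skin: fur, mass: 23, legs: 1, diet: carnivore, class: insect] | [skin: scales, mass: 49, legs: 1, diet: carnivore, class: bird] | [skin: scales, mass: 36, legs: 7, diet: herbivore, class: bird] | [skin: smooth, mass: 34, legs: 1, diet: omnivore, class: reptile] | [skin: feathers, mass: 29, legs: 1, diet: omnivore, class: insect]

Negative, Negative, Negative, Positive, Negative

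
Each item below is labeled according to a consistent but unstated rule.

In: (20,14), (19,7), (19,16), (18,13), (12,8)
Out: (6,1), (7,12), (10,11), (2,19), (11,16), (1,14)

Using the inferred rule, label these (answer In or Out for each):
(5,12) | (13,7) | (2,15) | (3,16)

Out, In, Out, Out

The rule appears to be: first ≥ 12.
(5,12) → first 5 → Out. (13,7) → first 13 → In. (2,15) → first 2 → Out. (3,16) → first 3 → Out.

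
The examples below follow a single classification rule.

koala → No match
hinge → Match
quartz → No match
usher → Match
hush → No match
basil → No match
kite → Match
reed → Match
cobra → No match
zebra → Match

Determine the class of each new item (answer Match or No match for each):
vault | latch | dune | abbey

Comparing the two groups points to one rule — contains 'e'.
vault → no 'e' → No match. latch → no 'e' → No match. dune → has 'e' → Match. abbey → has 'e' → Match.

No match, No match, Match, Match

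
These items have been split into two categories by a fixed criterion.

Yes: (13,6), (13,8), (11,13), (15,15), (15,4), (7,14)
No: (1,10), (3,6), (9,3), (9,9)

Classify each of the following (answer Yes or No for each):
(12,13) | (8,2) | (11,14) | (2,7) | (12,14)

Yes, No, Yes, No, Yes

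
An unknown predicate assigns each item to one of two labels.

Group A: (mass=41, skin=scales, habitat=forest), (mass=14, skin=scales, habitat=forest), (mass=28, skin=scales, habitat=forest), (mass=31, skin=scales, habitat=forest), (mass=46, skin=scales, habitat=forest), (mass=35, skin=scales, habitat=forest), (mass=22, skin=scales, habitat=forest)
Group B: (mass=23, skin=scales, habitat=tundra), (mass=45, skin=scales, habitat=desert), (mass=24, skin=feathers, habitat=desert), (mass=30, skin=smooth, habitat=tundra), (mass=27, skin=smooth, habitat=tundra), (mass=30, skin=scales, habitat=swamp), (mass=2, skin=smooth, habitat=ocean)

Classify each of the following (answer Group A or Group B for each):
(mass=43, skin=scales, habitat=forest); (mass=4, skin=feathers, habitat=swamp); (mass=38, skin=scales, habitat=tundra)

Group A, Group B, Group B

'Group A' ⟺ habitat is forest.
(mass=43, skin=scales, habitat=forest): habitat is forest, fits → Group A.
(mass=4, skin=feathers, habitat=swamp): habitat is swamp, does not pass → Group B.
(mass=38, skin=scales, habitat=tundra): habitat is tundra, does not pass → Group B.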